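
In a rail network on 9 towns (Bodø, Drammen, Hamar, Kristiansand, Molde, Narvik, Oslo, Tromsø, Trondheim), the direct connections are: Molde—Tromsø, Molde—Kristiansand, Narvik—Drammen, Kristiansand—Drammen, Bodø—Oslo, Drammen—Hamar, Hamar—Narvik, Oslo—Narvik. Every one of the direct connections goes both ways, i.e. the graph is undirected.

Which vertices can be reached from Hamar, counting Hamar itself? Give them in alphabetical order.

Start at Hamar.
Its neighbours: Drammen, Narvik.
Then their neighbours: Kristiansand, Oslo.
Then next layer: Bodø, Molde.
Then next layer: Tromsø.
Nothing further is reachable.

Bodø, Drammen, Hamar, Kristiansand, Molde, Narvik, Oslo, Tromsø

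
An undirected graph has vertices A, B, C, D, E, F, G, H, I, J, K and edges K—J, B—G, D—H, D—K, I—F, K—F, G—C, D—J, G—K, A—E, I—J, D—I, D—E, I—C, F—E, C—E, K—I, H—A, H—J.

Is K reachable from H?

Yes

Explore from H.
Distance 1: reach A, D, J.
Distance 2: reach E, I, K.
Found K.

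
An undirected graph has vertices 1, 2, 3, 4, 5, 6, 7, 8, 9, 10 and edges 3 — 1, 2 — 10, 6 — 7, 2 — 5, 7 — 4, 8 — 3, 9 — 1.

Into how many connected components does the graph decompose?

3

From 1: component {1, 3, 8, 9}.
From 2: component {2, 5, 10}.
From 4: component {4, 6, 7}.
That's 3 components.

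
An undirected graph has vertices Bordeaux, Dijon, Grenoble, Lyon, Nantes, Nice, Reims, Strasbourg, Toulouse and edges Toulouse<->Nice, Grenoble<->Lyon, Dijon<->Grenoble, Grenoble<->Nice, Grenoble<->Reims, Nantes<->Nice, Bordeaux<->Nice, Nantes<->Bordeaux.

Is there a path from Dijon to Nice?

Yes

Explore from Dijon.
Distance 1: reach Grenoble.
Distance 2: reach Lyon, Nice, Reims.
Found Nice.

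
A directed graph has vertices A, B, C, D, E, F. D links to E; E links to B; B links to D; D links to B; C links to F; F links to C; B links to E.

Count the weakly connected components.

From A: component {A}.
From B: component {B, D, E}.
From C: component {C, F}.
That's 3 components.

3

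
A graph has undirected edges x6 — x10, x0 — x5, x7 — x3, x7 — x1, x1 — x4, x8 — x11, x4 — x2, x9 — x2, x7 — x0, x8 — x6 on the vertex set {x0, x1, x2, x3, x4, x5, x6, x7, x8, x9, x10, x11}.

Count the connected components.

2

From x0: component {x0, x1, x2, x3, x4, x5, x7, x9}.
From x6: component {x6, x8, x10, x11}.
That's 2 components.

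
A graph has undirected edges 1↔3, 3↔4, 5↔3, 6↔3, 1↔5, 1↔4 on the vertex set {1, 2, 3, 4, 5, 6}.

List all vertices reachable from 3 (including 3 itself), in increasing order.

Start at 3.
Its neighbours: 1, 4, 5, 6.
Nothing further is reachable.

1, 3, 4, 5, 6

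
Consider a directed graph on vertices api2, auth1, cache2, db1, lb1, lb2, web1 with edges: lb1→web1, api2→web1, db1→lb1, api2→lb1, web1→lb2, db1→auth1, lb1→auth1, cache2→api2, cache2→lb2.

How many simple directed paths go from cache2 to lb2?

cache2→api2→lb1→web1→lb2
cache2→api2→web1→lb2
cache2→lb2

3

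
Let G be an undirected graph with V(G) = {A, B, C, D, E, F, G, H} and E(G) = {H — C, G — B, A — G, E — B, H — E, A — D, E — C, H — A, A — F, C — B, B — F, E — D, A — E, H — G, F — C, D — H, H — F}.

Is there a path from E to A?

Yes

Explore from E.
Distance 1: reach A, B, C, D, H.
Found A.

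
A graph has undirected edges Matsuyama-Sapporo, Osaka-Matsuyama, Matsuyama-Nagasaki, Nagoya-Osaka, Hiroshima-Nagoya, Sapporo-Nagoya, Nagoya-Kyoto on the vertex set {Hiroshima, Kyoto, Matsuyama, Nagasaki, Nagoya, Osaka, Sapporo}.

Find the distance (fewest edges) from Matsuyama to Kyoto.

3

Distance 0: Matsuyama.
Distance 1: Nagasaki, Osaka, Sapporo.
Distance 2: Nagoya.
Distance 3: Hiroshima, Kyoto — contains Kyoto.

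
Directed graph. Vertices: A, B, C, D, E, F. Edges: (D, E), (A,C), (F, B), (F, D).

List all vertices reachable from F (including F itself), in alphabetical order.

B, D, E, F

Start at F.
Its neighbours: B, D.
Then their neighbours: E.
Nothing further is reachable.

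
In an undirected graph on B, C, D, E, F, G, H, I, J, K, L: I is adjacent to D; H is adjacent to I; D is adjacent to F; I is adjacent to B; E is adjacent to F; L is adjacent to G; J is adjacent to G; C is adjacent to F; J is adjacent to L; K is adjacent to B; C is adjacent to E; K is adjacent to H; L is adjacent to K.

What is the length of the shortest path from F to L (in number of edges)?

Distance 0: F.
Distance 1: C, D, E.
Distance 2: I.
Distance 3: B, H.
Distance 4: K.
Distance 5: L — contains L.

5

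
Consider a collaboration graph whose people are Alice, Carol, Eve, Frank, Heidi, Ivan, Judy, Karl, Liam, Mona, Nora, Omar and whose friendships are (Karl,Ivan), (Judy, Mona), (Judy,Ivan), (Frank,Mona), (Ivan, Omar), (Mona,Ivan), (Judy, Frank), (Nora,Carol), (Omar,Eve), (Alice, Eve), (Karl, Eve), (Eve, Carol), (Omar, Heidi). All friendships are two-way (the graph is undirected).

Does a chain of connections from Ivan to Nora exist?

Explore from Ivan.
Distance 1: reach Judy, Karl, Mona, Omar.
Distance 2: reach Eve, Frank, Heidi.
Distance 3: reach Alice, Carol.
Distance 4: reach Nora.
Found Nora.

Yes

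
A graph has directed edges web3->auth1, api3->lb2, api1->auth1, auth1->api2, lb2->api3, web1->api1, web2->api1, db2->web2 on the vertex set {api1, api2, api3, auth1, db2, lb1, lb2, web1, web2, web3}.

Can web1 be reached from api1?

Explore from api1.
Distance 1: reach auth1.
Distance 2: reach api2.
The search from api1 is exhausted; no directed path reaches web1.

No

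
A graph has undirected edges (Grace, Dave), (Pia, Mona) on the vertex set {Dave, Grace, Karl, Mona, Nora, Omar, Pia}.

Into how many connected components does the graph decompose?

5

From Dave: component {Dave, Grace}.
From Karl: component {Karl}.
From Mona: component {Mona, Pia}.
From Nora: component {Nora}.
From Omar: component {Omar}.
That's 5 components.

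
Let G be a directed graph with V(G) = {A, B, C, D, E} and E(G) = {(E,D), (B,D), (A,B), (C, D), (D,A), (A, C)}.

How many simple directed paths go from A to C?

1

A→C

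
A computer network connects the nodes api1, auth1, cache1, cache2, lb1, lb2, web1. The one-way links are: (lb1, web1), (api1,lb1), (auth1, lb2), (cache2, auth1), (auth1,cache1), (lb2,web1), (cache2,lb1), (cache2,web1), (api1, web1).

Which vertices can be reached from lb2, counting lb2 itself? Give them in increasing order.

Start at lb2.
Its neighbours: web1.
Nothing further is reachable.

lb2, web1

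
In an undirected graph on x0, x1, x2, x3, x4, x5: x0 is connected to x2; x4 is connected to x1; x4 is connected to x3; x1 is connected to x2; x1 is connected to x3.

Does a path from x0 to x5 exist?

No

Explore from x0.
Distance 1: reach x2.
Distance 2: reach x1.
Distance 3: reach x3, x4.
The search is exhausted without reaching x5; it lies in a different component.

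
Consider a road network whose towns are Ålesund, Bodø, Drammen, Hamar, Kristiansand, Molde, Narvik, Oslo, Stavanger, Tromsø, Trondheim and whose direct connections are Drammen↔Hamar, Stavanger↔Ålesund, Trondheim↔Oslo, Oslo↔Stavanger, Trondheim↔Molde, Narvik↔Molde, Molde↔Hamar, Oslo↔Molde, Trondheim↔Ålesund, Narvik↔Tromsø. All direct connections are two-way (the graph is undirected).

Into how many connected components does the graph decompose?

From Ålesund: component {Ålesund, Drammen, Hamar, Molde, Narvik, Oslo, Stavanger, Tromsø, Trondheim}.
From Bodø: component {Bodø}.
From Kristiansand: component {Kristiansand}.
That's 3 components.

3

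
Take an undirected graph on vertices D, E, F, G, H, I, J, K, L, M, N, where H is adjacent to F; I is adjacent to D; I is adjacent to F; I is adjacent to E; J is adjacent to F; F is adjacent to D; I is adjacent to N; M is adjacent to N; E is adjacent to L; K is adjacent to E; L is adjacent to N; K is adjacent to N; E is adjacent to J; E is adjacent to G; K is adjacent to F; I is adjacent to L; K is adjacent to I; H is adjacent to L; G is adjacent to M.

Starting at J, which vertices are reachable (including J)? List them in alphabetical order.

D, E, F, G, H, I, J, K, L, M, N

Start at J.
Its neighbours: E, F.
Then their neighbours: D, G, H, I, K, L.
Then next layer: M, N.
Every vertex is now reached.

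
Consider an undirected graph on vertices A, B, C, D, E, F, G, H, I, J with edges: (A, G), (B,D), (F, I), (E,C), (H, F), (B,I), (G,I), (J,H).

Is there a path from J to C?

No

Explore from J.
Distance 1: reach H.
Distance 2: reach F.
Distance 3: reach I.
Distance 4: reach B, G.
Distance 5: reach A, D.
The search is exhausted without reaching C; it lies in a different component.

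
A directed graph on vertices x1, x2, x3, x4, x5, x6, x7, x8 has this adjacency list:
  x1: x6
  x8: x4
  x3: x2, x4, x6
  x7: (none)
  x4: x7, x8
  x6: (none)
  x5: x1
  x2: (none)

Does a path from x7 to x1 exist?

No

x7 has no outgoing edges, so nothing is reachable from it.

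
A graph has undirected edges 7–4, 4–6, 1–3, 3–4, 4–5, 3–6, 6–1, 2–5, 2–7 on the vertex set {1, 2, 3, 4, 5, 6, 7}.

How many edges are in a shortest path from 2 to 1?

Distance 0: 2.
Distance 1: 5, 7.
Distance 2: 4.
Distance 3: 3, 6.
Distance 4: 1 — contains 1.

4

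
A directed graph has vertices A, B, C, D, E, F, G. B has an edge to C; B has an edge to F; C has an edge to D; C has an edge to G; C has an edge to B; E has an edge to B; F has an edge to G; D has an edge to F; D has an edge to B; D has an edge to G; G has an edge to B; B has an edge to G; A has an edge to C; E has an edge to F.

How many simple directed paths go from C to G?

C→B→F→G
C→B→G
C→D→B→F→G
C→D→B→G
C→D→F→G
C→D→G
C→G

7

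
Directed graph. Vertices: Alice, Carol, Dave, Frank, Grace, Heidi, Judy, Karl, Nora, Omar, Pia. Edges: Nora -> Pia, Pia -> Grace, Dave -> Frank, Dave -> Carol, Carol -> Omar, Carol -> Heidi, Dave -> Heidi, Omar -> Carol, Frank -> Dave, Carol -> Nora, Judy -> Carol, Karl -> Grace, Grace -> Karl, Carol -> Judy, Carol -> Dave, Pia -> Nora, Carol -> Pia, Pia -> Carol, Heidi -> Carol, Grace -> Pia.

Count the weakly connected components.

2

From Alice: component {Alice}.
From Carol: component {Carol, Dave, Frank, Grace, Heidi, Judy, Karl, Nora, Omar, Pia}.
That's 2 components.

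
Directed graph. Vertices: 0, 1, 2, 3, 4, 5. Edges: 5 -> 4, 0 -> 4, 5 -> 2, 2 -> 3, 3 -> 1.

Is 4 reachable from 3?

No

Explore from 3.
Distance 1: reach 1.
The search from 3 is exhausted; no directed path reaches 4.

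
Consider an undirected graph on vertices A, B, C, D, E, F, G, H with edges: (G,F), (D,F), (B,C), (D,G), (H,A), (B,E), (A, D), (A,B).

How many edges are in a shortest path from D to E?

Distance 0: D.
Distance 1: A, F, G.
Distance 2: B, H.
Distance 3: C, E — contains E.

3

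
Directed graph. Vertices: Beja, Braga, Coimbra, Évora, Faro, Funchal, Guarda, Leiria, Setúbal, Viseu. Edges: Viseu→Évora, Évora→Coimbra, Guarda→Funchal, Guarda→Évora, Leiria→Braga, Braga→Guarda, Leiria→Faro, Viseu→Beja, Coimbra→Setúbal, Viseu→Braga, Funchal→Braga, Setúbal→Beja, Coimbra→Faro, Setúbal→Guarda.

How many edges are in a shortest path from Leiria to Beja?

6

Distance 0: Leiria.
Distance 1: Braga, Faro.
Distance 2: Guarda.
Distance 3: Évora, Funchal.
Distance 4: Coimbra.
Distance 5: Setúbal.
Distance 6: Beja — contains Beja.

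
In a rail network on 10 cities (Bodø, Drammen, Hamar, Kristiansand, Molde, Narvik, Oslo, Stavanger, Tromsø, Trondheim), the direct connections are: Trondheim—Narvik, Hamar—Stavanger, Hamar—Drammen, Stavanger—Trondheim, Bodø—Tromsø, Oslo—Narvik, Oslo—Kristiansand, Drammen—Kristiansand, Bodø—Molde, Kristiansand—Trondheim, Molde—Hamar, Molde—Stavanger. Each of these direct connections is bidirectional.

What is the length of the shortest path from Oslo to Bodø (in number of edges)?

Distance 0: Oslo.
Distance 1: Kristiansand, Narvik.
Distance 2: Drammen, Trondheim.
Distance 3: Hamar, Stavanger.
Distance 4: Molde.
Distance 5: Bodø — contains Bodø.

5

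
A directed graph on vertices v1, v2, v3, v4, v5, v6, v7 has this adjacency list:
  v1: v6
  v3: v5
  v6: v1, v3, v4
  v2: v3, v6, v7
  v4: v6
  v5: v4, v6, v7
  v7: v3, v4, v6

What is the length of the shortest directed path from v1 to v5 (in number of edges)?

3

Distance 0: v1.
Distance 1: v6.
Distance 2: v3, v4.
Distance 3: v5 — contains v5.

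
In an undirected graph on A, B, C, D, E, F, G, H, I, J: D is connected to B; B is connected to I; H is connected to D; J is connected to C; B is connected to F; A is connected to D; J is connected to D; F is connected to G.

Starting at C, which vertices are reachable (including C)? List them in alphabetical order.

A, B, C, D, F, G, H, I, J

Start at C.
Its neighbours: J.
Then their neighbours: D.
Then next layer: A, B, H.
Then next layer: F, I.
Then next layer: G.
Nothing further is reachable.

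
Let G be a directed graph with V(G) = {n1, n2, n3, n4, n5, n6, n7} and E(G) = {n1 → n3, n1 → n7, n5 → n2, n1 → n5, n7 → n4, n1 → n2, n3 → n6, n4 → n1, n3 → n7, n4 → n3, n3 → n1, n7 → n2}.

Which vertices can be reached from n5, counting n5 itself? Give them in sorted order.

Start at n5.
Its neighbours: n2.
Nothing further is reachable.

n2, n5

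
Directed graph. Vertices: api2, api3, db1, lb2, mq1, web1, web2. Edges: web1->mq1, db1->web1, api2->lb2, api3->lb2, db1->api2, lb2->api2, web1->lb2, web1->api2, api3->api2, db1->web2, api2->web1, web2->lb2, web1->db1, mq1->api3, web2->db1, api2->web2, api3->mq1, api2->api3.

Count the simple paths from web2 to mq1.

7

web2→db1→api2→api3→mq1
web2→db1→api2→web1→mq1
web2→db1→web1→api2→api3→mq1
web2→db1→web1→lb2→api2→api3→mq1
web2→db1→web1→mq1
web2→lb2→api2→api3→mq1
web2→lb2→api2→web1→mq1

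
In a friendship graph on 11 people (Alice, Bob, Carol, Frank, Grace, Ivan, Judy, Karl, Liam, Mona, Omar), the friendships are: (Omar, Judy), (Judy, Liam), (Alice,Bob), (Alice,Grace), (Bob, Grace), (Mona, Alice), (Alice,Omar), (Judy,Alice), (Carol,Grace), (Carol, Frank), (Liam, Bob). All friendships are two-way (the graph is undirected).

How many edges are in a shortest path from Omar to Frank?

Distance 0: Omar.
Distance 1: Alice, Judy.
Distance 2: Bob, Grace, Liam, Mona.
Distance 3: Carol.
Distance 4: Frank — contains Frank.

4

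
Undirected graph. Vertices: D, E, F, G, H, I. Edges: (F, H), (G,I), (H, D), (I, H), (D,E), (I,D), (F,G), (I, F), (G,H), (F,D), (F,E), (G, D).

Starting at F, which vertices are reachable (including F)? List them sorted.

Start at F.
Its neighbours: D, E, G, H, I.
Every vertex is now reached.

D, E, F, G, H, I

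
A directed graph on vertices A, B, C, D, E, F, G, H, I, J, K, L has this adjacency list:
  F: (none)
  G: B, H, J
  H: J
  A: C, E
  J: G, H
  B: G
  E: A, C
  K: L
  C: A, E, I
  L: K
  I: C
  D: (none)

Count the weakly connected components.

5

From A: component {A, C, E, I}.
From B: component {B, G, H, J}.
From D: component {D}.
From F: component {F}.
From K: component {K, L}.
That's 5 components.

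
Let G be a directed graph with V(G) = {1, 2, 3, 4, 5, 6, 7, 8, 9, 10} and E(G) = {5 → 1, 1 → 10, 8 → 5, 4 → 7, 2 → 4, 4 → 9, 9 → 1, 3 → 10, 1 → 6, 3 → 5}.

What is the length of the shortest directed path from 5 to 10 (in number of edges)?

Distance 0: 5.
Distance 1: 1.
Distance 2: 6, 10 — contains 10.

2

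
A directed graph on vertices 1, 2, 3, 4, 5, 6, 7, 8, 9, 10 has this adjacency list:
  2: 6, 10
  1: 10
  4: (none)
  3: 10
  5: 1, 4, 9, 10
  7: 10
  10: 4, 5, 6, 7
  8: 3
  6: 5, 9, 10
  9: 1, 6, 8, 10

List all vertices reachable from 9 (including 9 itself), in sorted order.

1, 3, 4, 5, 6, 7, 8, 9, 10

Start at 9.
Its neighbours: 1, 6, 8, 10.
Then their neighbours: 3, 4, 5, 7.
Nothing further is reachable.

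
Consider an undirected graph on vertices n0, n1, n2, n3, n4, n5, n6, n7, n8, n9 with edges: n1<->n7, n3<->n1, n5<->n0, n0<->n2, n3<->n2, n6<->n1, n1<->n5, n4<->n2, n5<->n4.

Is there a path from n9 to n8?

n9 has no edges, so nothing is reachable from it.

No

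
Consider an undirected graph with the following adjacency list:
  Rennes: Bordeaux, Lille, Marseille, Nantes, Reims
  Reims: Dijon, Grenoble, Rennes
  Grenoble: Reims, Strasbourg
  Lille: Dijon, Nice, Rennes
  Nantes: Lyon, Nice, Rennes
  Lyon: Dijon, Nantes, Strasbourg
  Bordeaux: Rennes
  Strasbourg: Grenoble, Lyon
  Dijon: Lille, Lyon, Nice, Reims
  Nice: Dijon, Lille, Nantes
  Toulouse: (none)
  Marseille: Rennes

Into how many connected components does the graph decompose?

From Bordeaux: component {Bordeaux, Dijon, Grenoble, Lille, Lyon, Marseille, Nantes, Nice, Reims, Rennes, Strasbourg}.
From Toulouse: component {Toulouse}.
That's 2 components.

2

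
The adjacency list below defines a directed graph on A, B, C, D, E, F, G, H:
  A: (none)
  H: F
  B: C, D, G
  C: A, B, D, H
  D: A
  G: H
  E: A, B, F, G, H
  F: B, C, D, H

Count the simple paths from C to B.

C→B
C→H→F→B

2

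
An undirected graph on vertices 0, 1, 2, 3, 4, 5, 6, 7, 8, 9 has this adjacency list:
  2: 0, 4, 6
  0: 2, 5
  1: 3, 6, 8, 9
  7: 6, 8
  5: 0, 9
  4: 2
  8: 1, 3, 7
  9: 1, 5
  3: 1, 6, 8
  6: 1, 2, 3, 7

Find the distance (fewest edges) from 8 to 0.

Distance 0: 8.
Distance 1: 1, 3, 7.
Distance 2: 6, 9.
Distance 3: 2, 5.
Distance 4: 0, 4 — contains 0.

4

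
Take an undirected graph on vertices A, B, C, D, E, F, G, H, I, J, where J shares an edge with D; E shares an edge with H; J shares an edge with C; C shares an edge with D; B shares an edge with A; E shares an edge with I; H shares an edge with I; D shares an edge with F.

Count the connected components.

4

From A: component {A, B}.
From C: component {C, D, F, J}.
From E: component {E, H, I}.
From G: component {G}.
That's 4 components.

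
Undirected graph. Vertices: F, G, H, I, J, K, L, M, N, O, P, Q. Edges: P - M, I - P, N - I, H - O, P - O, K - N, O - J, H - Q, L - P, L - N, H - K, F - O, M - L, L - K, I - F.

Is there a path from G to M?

No

G has no edges, so nothing is reachable from it.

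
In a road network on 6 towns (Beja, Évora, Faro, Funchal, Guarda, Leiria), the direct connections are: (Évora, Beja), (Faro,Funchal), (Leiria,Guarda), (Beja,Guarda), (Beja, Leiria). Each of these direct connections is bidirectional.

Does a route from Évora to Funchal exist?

Explore from Évora.
Distance 1: reach Beja.
Distance 2: reach Guarda, Leiria.
The search is exhausted without reaching Funchal; it lies in a different component.

No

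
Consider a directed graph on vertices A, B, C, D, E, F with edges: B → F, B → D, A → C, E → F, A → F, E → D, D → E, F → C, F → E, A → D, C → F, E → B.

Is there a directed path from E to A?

No

Explore from E.
Distance 1: reach B, D, F.
Distance 2: reach C.
The search from E is exhausted; no directed path reaches A.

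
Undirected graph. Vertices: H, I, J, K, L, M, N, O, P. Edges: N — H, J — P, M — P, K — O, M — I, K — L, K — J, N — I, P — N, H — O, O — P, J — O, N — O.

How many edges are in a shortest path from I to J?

Distance 0: I.
Distance 1: M, N.
Distance 2: H, O, P.
Distance 3: J, K — contains J.

3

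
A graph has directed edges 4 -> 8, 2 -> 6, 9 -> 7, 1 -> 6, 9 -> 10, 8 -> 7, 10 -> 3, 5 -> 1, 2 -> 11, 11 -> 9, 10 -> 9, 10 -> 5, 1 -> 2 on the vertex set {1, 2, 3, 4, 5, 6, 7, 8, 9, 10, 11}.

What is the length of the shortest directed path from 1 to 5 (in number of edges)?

5

Distance 0: 1.
Distance 1: 2, 6.
Distance 2: 11.
Distance 3: 9.
Distance 4: 7, 10.
Distance 5: 3, 5 — contains 5.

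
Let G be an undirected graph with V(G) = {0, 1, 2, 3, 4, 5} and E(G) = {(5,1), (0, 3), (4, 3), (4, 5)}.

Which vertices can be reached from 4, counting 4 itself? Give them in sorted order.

0, 1, 3, 4, 5

Start at 4.
Its neighbours: 3, 5.
Then their neighbours: 0, 1.
Nothing further is reachable.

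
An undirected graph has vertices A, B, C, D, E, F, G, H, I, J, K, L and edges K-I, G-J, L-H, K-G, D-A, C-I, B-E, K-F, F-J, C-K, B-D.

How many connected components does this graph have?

3

From A: component {A, B, D, E}.
From C: component {C, F, G, I, J, K}.
From H: component {H, L}.
That's 3 components.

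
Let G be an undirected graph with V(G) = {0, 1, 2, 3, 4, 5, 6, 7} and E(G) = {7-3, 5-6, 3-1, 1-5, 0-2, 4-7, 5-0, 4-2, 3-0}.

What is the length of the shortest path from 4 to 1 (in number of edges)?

Distance 0: 4.
Distance 1: 2, 7.
Distance 2: 0, 3.
Distance 3: 1, 5 — contains 1.

3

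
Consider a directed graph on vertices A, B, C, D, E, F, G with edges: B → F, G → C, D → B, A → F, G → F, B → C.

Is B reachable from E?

No

E has no outgoing edges, so nothing is reachable from it.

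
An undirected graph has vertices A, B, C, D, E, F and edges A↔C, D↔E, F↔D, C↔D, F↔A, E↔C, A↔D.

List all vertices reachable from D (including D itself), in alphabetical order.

Start at D.
Its neighbours: A, C, E, F.
Nothing further is reachable.

A, C, D, E, F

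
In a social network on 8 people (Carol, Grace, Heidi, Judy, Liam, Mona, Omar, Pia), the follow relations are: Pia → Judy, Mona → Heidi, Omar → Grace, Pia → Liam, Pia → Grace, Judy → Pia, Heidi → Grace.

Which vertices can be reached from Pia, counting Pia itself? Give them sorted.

Start at Pia.
Its neighbours: Grace, Judy, Liam.
Nothing further is reachable.

Grace, Judy, Liam, Pia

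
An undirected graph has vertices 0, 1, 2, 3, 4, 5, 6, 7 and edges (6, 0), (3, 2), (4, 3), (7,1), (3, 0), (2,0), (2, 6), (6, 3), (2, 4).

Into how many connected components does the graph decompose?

From 0: component {0, 2, 3, 4, 6}.
From 1: component {1, 7}.
From 5: component {5}.
That's 3 components.

3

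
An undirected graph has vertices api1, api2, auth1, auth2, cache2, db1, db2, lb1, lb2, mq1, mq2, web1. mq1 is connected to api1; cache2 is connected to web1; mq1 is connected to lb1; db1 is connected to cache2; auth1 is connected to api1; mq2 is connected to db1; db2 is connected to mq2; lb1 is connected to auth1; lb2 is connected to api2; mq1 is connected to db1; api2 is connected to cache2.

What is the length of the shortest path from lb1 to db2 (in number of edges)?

Distance 0: lb1.
Distance 1: auth1, mq1.
Distance 2: api1, db1.
Distance 3: cache2, mq2.
Distance 4: api2, db2, web1 — contains db2.

4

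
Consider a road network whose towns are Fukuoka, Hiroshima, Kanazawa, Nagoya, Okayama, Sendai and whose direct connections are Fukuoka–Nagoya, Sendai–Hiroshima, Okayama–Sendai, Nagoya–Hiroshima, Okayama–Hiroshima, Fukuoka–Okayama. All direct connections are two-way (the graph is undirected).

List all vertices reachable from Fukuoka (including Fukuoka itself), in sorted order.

Start at Fukuoka.
Its neighbours: Nagoya, Okayama.
Then their neighbours: Hiroshima, Sendai.
Nothing further is reachable.

Fukuoka, Hiroshima, Nagoya, Okayama, Sendai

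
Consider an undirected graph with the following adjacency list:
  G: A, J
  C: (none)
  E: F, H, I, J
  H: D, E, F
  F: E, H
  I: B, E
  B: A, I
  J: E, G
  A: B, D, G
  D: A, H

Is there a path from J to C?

Explore from J.
Distance 1: reach E, G.
Distance 2: reach A, F, H, I.
Distance 3: reach B, D.
The search is exhausted without reaching C; it lies in a different component.

No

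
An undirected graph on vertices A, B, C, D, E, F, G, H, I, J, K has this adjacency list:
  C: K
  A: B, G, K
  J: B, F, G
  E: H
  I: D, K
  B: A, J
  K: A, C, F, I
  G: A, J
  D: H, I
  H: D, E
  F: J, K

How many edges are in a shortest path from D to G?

4

Distance 0: D.
Distance 1: H, I.
Distance 2: E, K.
Distance 3: A, C, F.
Distance 4: B, G, J — contains G.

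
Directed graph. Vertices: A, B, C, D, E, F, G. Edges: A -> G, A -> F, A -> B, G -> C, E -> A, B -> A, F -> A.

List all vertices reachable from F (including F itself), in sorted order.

Start at F.
Its neighbours: A.
Then their neighbours: B, G.
Then next layer: C.
Nothing further is reachable.

A, B, C, F, G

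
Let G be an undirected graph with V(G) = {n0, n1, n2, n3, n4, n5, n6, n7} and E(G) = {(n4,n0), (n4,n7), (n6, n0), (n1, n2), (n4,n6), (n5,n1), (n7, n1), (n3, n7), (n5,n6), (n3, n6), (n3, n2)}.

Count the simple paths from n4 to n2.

12

n4–n0–n6–n3–n2
n4–n0–n6–n3–n7–n1–n2
n4–n0–n6–n5–n1–n2
n4–n0–n6–n5–n1–n7–n3–n2
n4–n6–n3–n2
n4–n6–n3–n7–n1–n2
n4–n6–n5–n1–n2
n4–n6–n5–n1–n7–n3–n2
n4–n7–n1–n2
n4–n7–n1–n5–n6–n3–n2
n4–n7–n3–n2
n4–n7–n3–n6–n5–n1–n2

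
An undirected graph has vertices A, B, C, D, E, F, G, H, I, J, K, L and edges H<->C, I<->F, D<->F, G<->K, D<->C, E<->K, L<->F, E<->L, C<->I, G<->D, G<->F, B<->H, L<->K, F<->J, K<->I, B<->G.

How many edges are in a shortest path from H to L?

Distance 0: H.
Distance 1: B, C.
Distance 2: D, G, I.
Distance 3: F, K.
Distance 4: E, J, L — contains L.

4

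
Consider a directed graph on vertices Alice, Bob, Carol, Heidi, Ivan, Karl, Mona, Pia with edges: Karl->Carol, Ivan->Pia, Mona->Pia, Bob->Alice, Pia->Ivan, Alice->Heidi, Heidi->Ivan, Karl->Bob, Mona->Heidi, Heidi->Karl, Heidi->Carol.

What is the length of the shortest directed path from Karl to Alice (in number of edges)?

2

Distance 0: Karl.
Distance 1: Bob, Carol.
Distance 2: Alice — contains Alice.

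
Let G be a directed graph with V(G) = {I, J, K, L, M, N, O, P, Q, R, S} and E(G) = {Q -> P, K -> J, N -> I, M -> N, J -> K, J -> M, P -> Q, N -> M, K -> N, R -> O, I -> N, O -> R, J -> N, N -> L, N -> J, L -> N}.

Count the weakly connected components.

From I: component {I, J, K, L, M, N}.
From O: component {O, R}.
From P: component {P, Q}.
From S: component {S}.
That's 4 components.

4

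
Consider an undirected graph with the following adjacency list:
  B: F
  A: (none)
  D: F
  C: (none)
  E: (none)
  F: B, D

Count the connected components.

4

From A: component {A}.
From B: component {B, D, F}.
From C: component {C}.
From E: component {E}.
That's 4 components.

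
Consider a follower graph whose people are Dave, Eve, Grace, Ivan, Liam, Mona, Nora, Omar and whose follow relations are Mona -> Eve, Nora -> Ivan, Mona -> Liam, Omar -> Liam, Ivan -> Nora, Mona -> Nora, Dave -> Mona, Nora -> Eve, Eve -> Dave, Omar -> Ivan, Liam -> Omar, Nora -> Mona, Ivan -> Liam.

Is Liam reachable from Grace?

No

Grace has no outgoing edges, so nothing is reachable from it.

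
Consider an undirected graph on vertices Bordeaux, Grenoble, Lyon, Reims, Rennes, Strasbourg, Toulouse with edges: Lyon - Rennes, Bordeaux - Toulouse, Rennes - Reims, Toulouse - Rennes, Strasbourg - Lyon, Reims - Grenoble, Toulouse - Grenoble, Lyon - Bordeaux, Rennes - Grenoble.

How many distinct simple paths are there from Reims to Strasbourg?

Reims–Grenoble–Rennes–Lyon–Strasbourg
Reims–Grenoble–Rennes–Toulouse–Bordeaux–Lyon–Strasbourg
Reims–Grenoble–Toulouse–Bordeaux–Lyon–Strasbourg
Reims–Grenoble–Toulouse–Rennes–Lyon–Strasbourg
Reims–Rennes–Grenoble–Toulouse–Bordeaux–Lyon–Strasbourg
Reims–Rennes–Lyon–Strasbourg
Reims–Rennes–Toulouse–Bordeaux–Lyon–Strasbourg

7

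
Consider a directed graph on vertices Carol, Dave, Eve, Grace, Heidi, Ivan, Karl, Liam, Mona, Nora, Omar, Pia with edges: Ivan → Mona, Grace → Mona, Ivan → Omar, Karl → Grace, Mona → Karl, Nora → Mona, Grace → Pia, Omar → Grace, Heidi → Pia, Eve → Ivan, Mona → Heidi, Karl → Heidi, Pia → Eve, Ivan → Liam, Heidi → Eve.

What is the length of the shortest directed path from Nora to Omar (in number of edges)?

Distance 0: Nora.
Distance 1: Mona.
Distance 2: Heidi, Karl.
Distance 3: Eve, Grace, Pia.
Distance 4: Ivan.
Distance 5: Liam, Omar — contains Omar.

5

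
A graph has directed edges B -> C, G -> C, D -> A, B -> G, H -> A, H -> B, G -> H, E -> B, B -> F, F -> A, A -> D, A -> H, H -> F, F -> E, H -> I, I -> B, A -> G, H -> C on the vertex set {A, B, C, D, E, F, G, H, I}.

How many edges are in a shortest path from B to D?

3

Distance 0: B.
Distance 1: C, F, G.
Distance 2: A, E, H.
Distance 3: D, I — contains D.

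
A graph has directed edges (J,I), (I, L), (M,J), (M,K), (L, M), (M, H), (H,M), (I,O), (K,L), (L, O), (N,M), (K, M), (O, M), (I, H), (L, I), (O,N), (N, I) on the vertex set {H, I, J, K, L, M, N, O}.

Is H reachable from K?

Explore from K.
Distance 1: reach L, M.
Distance 2: reach H, I, J, O.
Found H.

Yes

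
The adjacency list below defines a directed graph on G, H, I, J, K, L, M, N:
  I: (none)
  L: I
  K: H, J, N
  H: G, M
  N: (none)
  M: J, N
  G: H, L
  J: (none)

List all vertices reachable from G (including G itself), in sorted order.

G, H, I, J, L, M, N

Start at G.
Its neighbours: H, L.
Then their neighbours: I, M.
Then next layer: J, N.
Nothing further is reachable.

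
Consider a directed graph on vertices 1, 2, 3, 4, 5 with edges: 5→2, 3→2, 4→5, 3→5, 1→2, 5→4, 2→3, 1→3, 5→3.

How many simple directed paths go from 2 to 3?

1

2→3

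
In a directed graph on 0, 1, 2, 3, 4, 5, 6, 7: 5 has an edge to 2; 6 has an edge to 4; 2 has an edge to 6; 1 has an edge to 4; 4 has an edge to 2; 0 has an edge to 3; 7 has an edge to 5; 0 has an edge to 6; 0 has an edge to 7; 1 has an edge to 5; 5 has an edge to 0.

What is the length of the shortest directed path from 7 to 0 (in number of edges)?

Distance 0: 7.
Distance 1: 5.
Distance 2: 0, 2 — contains 0.

2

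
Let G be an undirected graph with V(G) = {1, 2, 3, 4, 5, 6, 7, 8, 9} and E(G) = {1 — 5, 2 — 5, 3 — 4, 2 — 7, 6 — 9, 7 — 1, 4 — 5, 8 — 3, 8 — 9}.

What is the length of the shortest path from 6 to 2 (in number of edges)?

Distance 0: 6.
Distance 1: 9.
Distance 2: 8.
Distance 3: 3.
Distance 4: 4.
Distance 5: 5.
Distance 6: 1, 2 — contains 2.

6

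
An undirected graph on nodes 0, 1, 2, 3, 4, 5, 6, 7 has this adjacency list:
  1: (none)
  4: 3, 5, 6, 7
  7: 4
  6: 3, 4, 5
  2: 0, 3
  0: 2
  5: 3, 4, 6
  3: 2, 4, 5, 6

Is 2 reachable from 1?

No

1 has no edges, so nothing is reachable from it.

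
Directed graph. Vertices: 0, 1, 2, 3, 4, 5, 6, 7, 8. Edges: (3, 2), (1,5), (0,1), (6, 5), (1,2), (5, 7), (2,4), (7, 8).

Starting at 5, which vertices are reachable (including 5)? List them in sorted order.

Start at 5.
Its neighbours: 7.
Then their neighbours: 8.
Nothing further is reachable.

5, 7, 8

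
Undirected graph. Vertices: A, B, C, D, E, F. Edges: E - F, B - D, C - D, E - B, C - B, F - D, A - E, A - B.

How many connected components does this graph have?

1

From A: component {A, B, C, D, E, F}.
That's 1 component.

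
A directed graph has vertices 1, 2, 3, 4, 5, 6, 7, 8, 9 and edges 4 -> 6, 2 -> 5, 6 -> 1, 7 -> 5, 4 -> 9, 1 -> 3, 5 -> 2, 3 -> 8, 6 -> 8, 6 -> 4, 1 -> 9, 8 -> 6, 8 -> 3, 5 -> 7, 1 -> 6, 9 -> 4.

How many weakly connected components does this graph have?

2

From 1: component {1, 3, 4, 6, 8, 9}.
From 2: component {2, 5, 7}.
That's 2 components.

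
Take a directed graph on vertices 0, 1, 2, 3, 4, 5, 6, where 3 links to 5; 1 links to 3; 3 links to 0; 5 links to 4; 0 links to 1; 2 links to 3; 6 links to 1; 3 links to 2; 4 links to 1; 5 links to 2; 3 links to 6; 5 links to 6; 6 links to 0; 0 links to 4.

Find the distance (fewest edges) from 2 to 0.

2

Distance 0: 2.
Distance 1: 3.
Distance 2: 0, 5, 6 — contains 0.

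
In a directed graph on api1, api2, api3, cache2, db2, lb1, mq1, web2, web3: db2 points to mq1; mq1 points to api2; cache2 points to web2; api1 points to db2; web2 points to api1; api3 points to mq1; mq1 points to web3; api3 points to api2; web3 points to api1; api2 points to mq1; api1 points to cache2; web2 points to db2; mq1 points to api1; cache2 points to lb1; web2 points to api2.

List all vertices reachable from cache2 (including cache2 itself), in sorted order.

Start at cache2.
Its neighbours: lb1, web2.
Then their neighbours: api1, api2, db2.
Then next layer: mq1.
Then next layer: web3.
Nothing further is reachable.

api1, api2, cache2, db2, lb1, mq1, web2, web3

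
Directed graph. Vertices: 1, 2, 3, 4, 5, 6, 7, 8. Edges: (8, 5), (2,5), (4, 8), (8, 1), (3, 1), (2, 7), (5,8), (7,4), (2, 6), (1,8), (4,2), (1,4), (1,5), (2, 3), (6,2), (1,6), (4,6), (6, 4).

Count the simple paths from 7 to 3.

7→4→2→3
7→4→6→2→3
7→4→8→1→6→2→3

3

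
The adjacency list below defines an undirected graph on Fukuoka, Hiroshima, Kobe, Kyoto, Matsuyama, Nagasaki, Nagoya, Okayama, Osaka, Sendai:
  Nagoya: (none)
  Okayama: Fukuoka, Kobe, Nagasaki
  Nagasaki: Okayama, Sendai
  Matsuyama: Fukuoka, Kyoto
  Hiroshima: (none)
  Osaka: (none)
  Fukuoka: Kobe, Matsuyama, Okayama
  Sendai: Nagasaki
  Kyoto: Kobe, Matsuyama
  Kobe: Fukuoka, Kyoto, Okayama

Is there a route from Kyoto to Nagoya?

No

Explore from Kyoto.
Distance 1: reach Kobe, Matsuyama.
Distance 2: reach Fukuoka, Okayama.
Distance 3: reach Nagasaki.
Distance 4: reach Sendai.
The search is exhausted without reaching Nagoya; it lies in a different component.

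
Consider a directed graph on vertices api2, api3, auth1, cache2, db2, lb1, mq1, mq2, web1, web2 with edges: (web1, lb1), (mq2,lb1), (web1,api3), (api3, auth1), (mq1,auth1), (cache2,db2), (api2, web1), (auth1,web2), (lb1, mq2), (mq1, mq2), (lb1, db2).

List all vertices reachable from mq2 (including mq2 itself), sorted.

db2, lb1, mq2

Start at mq2.
Its neighbours: lb1.
Then their neighbours: db2.
Nothing further is reachable.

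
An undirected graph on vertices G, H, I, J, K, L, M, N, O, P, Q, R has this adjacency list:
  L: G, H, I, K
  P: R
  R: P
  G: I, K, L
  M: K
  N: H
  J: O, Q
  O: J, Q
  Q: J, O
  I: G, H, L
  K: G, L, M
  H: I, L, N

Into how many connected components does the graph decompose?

3

From G: component {G, H, I, K, L, M, N}.
From J: component {J, O, Q}.
From P: component {P, R}.
That's 3 components.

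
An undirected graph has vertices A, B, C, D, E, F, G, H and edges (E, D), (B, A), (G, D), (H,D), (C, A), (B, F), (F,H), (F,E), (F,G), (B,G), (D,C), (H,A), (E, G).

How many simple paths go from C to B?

C–A–B
C–A–H–D–E–F–B
C–A–H–D–E–F–G–B
C–A–H–D–E–G–B
C–A–H–D–E–G–F–B
C–A–H–D–G–B
C–A–H–D–G–E–F–B
C–A–H–D–G–F–B
... and 19 more.

27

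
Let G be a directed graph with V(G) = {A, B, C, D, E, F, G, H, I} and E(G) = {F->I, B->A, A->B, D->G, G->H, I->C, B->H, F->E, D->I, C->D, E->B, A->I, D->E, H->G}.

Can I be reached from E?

Explore from E.
Distance 1: reach B.
Distance 2: reach A, H.
Distance 3: reach G, I.
Found I.

Yes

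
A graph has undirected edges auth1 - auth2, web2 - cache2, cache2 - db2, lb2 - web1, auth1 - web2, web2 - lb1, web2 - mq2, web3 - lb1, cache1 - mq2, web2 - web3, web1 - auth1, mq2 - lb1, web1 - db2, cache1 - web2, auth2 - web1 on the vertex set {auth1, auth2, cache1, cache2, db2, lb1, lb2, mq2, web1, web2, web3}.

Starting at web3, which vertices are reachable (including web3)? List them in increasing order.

Start at web3.
Its neighbours: lb1, web2.
Then their neighbours: auth1, cache1, cache2, mq2.
Then next layer: auth2, db2, web1.
Then next layer: lb2.
Every vertex is now reached.

auth1, auth2, cache1, cache2, db2, lb1, lb2, mq2, web1, web2, web3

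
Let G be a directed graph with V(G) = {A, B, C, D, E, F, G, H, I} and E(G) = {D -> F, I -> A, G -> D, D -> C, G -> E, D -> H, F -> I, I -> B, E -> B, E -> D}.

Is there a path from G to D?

Explore from G.
Distance 1: reach D, E.
Found D.

Yes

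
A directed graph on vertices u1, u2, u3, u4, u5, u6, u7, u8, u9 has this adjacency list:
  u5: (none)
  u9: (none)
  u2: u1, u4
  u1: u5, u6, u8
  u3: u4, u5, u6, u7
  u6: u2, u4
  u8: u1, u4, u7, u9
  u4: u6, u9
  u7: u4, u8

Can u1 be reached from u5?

u5 has no outgoing edges, so nothing is reachable from it.

No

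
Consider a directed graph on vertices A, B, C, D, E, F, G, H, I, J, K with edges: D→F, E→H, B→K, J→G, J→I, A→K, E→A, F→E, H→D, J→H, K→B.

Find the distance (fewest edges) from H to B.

6

Distance 0: H.
Distance 1: D.
Distance 2: F.
Distance 3: E.
Distance 4: A.
Distance 5: K.
Distance 6: B — contains B.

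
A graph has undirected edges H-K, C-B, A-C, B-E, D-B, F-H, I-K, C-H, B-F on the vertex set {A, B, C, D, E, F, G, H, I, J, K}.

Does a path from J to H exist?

J has no edges, so nothing is reachable from it.

No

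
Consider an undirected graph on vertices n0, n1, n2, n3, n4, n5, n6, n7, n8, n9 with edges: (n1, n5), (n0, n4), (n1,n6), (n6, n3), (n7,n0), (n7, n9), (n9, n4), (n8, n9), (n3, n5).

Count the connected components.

3

From n0: component {n0, n4, n7, n8, n9}.
From n1: component {n1, n3, n5, n6}.
From n2: component {n2}.
That's 3 components.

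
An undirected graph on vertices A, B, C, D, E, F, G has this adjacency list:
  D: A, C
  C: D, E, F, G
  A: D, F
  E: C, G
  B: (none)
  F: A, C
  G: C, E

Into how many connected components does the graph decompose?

2

From A: component {A, C, D, E, F, G}.
From B: component {B}.
That's 2 components.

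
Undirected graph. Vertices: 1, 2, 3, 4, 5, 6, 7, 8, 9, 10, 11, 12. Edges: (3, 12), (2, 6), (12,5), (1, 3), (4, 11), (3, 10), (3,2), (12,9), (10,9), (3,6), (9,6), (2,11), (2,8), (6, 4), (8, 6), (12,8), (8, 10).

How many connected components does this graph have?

From 1: component {1, 2, 3, 4, 5, 6, 8, 9, 10, 11, 12}.
From 7: component {7}.
That's 2 components.

2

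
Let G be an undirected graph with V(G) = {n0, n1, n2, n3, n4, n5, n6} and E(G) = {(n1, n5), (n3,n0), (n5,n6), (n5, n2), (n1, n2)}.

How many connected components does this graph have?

From n0: component {n0, n3}.
From n1: component {n1, n2, n5, n6}.
From n4: component {n4}.
That's 3 components.

3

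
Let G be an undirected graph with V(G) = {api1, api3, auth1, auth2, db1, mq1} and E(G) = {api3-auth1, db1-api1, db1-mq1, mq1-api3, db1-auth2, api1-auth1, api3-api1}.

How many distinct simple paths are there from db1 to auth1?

4

db1–api1–api3–auth1
db1–api1–auth1
db1–mq1–api3–api1–auth1
db1–mq1–api3–auth1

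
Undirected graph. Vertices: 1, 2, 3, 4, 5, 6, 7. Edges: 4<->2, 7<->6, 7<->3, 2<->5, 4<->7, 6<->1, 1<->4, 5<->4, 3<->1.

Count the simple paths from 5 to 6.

5–2–4–1–3–7–6
5–2–4–1–6
5–2–4–7–3–1–6
5–2–4–7–6
5–4–1–3–7–6
5–4–1–6
5–4–7–3–1–6
5–4–7–6

8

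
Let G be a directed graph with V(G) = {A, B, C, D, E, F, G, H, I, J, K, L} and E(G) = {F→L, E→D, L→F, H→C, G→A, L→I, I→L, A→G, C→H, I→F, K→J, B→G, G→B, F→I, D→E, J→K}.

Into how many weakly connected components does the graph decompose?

From A: component {A, B, G}.
From C: component {C, H}.
From D: component {D, E}.
From F: component {F, I, L}.
From J: component {J, K}.
That's 5 components.

5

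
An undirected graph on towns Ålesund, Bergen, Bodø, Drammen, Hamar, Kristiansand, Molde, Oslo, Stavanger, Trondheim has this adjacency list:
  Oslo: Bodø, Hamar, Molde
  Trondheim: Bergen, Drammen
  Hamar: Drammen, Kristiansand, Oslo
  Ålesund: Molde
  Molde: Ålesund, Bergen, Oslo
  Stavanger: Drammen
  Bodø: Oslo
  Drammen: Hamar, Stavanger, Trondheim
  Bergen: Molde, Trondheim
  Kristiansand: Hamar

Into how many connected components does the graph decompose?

From Ålesund: component {Ålesund, Bergen, Bodø, Drammen, Hamar, Kristiansand, Molde, Oslo, Stavanger, Trondheim}.
That's 1 component.

1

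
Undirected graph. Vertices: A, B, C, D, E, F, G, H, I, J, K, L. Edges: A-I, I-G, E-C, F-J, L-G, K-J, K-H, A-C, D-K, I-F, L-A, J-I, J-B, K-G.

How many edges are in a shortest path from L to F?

Distance 0: L.
Distance 1: A, G.
Distance 2: C, I, K.
Distance 3: D, E, F, H, J — contains F.

3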